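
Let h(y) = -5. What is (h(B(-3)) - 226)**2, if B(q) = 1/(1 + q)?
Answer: 53361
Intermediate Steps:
(h(B(-3)) - 226)**2 = (-5 - 226)**2 = (-231)**2 = 53361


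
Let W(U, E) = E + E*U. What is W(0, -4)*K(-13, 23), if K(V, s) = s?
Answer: -92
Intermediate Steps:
W(0, -4)*K(-13, 23) = -4*(1 + 0)*23 = -4*1*23 = -4*23 = -92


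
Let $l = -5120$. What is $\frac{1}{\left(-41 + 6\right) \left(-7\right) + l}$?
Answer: $- \frac{1}{4875} \approx -0.00020513$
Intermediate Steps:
$\frac{1}{\left(-41 + 6\right) \left(-7\right) + l} = \frac{1}{\left(-41 + 6\right) \left(-7\right) - 5120} = \frac{1}{\left(-35\right) \left(-7\right) - 5120} = \frac{1}{245 - 5120} = \frac{1}{-4875} = - \frac{1}{4875}$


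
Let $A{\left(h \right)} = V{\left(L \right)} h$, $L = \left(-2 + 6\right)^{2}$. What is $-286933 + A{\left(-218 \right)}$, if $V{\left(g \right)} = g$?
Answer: $-290421$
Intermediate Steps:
$L = 16$ ($L = 4^{2} = 16$)
$A{\left(h \right)} = 16 h$
$-286933 + A{\left(-218 \right)} = -286933 + 16 \left(-218\right) = -286933 - 3488 = -290421$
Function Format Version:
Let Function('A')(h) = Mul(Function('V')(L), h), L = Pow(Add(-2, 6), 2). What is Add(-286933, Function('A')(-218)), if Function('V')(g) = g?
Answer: -290421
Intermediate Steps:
L = 16 (L = Pow(4, 2) = 16)
Function('A')(h) = Mul(16, h)
Add(-286933, Function('A')(-218)) = Add(-286933, Mul(16, -218)) = Add(-286933, -3488) = -290421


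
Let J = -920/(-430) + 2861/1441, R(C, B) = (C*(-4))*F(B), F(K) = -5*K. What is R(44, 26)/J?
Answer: 283542688/51119 ≈ 5546.7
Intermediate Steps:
R(C, B) = 20*B*C (R(C, B) = (C*(-4))*(-5*B) = (-4*C)*(-5*B) = 20*B*C)
J = 255595/61963 (J = -920*(-1/430) + 2861*(1/1441) = 92/43 + 2861/1441 = 255595/61963 ≈ 4.1250)
R(44, 26)/J = (20*26*44)/(255595/61963) = 22880*(61963/255595) = 283542688/51119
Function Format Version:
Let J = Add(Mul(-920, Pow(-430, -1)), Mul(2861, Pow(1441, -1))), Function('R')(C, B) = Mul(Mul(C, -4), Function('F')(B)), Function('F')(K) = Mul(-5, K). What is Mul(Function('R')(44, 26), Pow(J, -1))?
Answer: Rational(283542688, 51119) ≈ 5546.7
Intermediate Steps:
Function('R')(C, B) = Mul(20, B, C) (Function('R')(C, B) = Mul(Mul(C, -4), Mul(-5, B)) = Mul(Mul(-4, C), Mul(-5, B)) = Mul(20, B, C))
J = Rational(255595, 61963) (J = Add(Mul(-920, Rational(-1, 430)), Mul(2861, Rational(1, 1441))) = Add(Rational(92, 43), Rational(2861, 1441)) = Rational(255595, 61963) ≈ 4.1250)
Mul(Function('R')(44, 26), Pow(J, -1)) = Mul(Mul(20, 26, 44), Pow(Rational(255595, 61963), -1)) = Mul(22880, Rational(61963, 255595)) = Rational(283542688, 51119)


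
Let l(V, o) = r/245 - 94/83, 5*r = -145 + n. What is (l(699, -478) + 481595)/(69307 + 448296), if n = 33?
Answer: 6995149597/7518183575 ≈ 0.93043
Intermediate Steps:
r = -112/5 (r = (-145 + 33)/5 = (⅕)*(-112) = -112/5 ≈ -22.400)
l(V, o) = -17778/14525 (l(V, o) = -112/5/245 - 94/83 = -112/5*1/245 - 94*1/83 = -16/175 - 94/83 = -17778/14525)
(l(699, -478) + 481595)/(69307 + 448296) = (-17778/14525 + 481595)/(69307 + 448296) = (6995149597/14525)/517603 = (6995149597/14525)*(1/517603) = 6995149597/7518183575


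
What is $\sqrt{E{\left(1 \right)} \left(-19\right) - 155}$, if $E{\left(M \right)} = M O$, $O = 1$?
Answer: $i \sqrt{174} \approx 13.191 i$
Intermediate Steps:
$E{\left(M \right)} = M$ ($E{\left(M \right)} = M 1 = M$)
$\sqrt{E{\left(1 \right)} \left(-19\right) - 155} = \sqrt{1 \left(-19\right) - 155} = \sqrt{-19 - 155} = \sqrt{-174} = i \sqrt{174}$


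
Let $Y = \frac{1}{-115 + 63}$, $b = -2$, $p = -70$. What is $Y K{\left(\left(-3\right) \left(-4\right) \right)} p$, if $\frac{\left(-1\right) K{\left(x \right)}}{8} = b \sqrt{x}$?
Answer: $\frac{560 \sqrt{3}}{13} \approx 74.611$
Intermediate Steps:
$Y = - \frac{1}{52}$ ($Y = \frac{1}{-52} = - \frac{1}{52} \approx -0.019231$)
$K{\left(x \right)} = 16 \sqrt{x}$ ($K{\left(x \right)} = - 8 \left(- 2 \sqrt{x}\right) = 16 \sqrt{x}$)
$Y K{\left(\left(-3\right) \left(-4\right) \right)} p = - \frac{16 \sqrt{\left(-3\right) \left(-4\right)} \left(-70\right)}{52} = - \frac{16 \sqrt{12} \left(-70\right)}{52} = - \frac{16 \cdot 2 \sqrt{3} \left(-70\right)}{52} = - \frac{32 \sqrt{3} \left(-70\right)}{52} = - \frac{\left(-2240\right) \sqrt{3}}{52} = \frac{560 \sqrt{3}}{13}$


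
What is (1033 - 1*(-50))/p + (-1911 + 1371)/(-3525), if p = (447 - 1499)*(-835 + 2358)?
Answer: 57424551/376516060 ≈ 0.15252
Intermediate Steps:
p = -1602196 (p = -1052*1523 = -1602196)
(1033 - 1*(-50))/p + (-1911 + 1371)/(-3525) = (1033 - 1*(-50))/(-1602196) + (-1911 + 1371)/(-3525) = (1033 + 50)*(-1/1602196) - 540*(-1/3525) = 1083*(-1/1602196) + 36/235 = -1083/1602196 + 36/235 = 57424551/376516060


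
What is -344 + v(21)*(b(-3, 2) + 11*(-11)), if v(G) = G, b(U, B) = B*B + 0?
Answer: -2801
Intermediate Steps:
b(U, B) = B**2 (b(U, B) = B**2 + 0 = B**2)
-344 + v(21)*(b(-3, 2) + 11*(-11)) = -344 + 21*(2**2 + 11*(-11)) = -344 + 21*(4 - 121) = -344 + 21*(-117) = -344 - 2457 = -2801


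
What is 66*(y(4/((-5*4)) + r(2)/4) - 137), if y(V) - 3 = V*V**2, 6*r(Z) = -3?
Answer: -283080501/32000 ≈ -8846.3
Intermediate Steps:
r(Z) = -1/2 (r(Z) = (1/6)*(-3) = -1/2)
y(V) = 3 + V**3 (y(V) = 3 + V*V**2 = 3 + V**3)
66*(y(4/((-5*4)) + r(2)/4) - 137) = 66*((3 + (4/((-5*4)) - 1/2/4)**3) - 137) = 66*((3 + (4/(-20) - 1/2*1/4)**3) - 137) = 66*((3 + (4*(-1/20) - 1/8)**3) - 137) = 66*((3 + (-1/5 - 1/8)**3) - 137) = 66*((3 + (-13/40)**3) - 137) = 66*((3 - 2197/64000) - 137) = 66*(189803/64000 - 137) = 66*(-8578197/64000) = -283080501/32000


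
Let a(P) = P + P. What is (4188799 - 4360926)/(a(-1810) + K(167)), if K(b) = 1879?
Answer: 172127/1741 ≈ 98.867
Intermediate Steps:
a(P) = 2*P
(4188799 - 4360926)/(a(-1810) + K(167)) = (4188799 - 4360926)/(2*(-1810) + 1879) = -172127/(-3620 + 1879) = -172127/(-1741) = -172127*(-1/1741) = 172127/1741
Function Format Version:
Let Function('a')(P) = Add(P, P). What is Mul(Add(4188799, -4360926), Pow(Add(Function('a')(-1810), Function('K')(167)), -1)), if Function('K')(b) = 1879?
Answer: Rational(172127, 1741) ≈ 98.867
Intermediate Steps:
Function('a')(P) = Mul(2, P)
Mul(Add(4188799, -4360926), Pow(Add(Function('a')(-1810), Function('K')(167)), -1)) = Mul(Add(4188799, -4360926), Pow(Add(Mul(2, -1810), 1879), -1)) = Mul(-172127, Pow(Add(-3620, 1879), -1)) = Mul(-172127, Pow(-1741, -1)) = Mul(-172127, Rational(-1, 1741)) = Rational(172127, 1741)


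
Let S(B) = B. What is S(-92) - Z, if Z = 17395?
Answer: -17487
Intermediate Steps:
S(-92) - Z = -92 - 1*17395 = -92 - 17395 = -17487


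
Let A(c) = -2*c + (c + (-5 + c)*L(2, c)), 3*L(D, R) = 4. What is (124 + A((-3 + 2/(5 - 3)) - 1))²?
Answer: 121801/9 ≈ 13533.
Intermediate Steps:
L(D, R) = 4/3 (L(D, R) = (⅓)*4 = 4/3)
A(c) = -20/3 + c/3 (A(c) = -2*c + (c + (-5 + c)*(4/3)) = -2*c + (c + (-20/3 + 4*c/3)) = -2*c + (-20/3 + 7*c/3) = -20/3 + c/3)
(124 + A((-3 + 2/(5 - 3)) - 1))² = (124 + (-20/3 + ((-3 + 2/(5 - 3)) - 1)/3))² = (124 + (-20/3 + ((-3 + 2/2) - 1)/3))² = (124 + (-20/3 + ((-3 + (½)*2) - 1)/3))² = (124 + (-20/3 + ((-3 + 1) - 1)/3))² = (124 + (-20/3 + (-2 - 1)/3))² = (124 + (-20/3 + (⅓)*(-3)))² = (124 + (-20/3 - 1))² = (124 - 23/3)² = (349/3)² = 121801/9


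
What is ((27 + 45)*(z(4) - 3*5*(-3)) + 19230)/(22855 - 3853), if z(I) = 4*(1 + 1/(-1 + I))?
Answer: 3809/3167 ≈ 1.2027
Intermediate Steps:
z(I) = 4 + 4/(-1 + I)
((27 + 45)*(z(4) - 3*5*(-3)) + 19230)/(22855 - 3853) = ((27 + 45)*(4*4/(-1 + 4) - 3*5*(-3)) + 19230)/(22855 - 3853) = (72*(4*4/3 - 15*(-3)) + 19230)/19002 = (72*(4*4*(⅓) + 45) + 19230)*(1/19002) = (72*(16/3 + 45) + 19230)*(1/19002) = (72*(151/3) + 19230)*(1/19002) = (3624 + 19230)*(1/19002) = 22854*(1/19002) = 3809/3167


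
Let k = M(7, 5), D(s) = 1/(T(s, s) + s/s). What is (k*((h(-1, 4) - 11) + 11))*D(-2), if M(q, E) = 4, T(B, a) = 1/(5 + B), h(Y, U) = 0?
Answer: 0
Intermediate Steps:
D(s) = 1/(1 + 1/(5 + s)) (D(s) = 1/(1/(5 + s) + s/s) = 1/(1/(5 + s) + 1) = 1/(1 + 1/(5 + s)))
k = 4
(k*((h(-1, 4) - 11) + 11))*D(-2) = (4*((0 - 11) + 11))*((5 - 2)/(6 - 2)) = (4*(-11 + 11))*(3/4) = (4*0)*((¼)*3) = 0*(¾) = 0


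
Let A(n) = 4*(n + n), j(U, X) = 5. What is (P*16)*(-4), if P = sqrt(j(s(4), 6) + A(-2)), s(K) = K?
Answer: -64*I*sqrt(11) ≈ -212.26*I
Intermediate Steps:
A(n) = 8*n (A(n) = 4*(2*n) = 8*n)
P = I*sqrt(11) (P = sqrt(5 + 8*(-2)) = sqrt(5 - 16) = sqrt(-11) = I*sqrt(11) ≈ 3.3166*I)
(P*16)*(-4) = ((I*sqrt(11))*16)*(-4) = (16*I*sqrt(11))*(-4) = -64*I*sqrt(11)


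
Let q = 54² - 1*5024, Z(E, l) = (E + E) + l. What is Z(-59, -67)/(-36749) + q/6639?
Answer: -76238677/243976611 ≈ -0.31248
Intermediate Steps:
Z(E, l) = l + 2*E (Z(E, l) = 2*E + l = l + 2*E)
q = -2108 (q = 2916 - 5024 = -2108)
Z(-59, -67)/(-36749) + q/6639 = (-67 + 2*(-59))/(-36749) - 2108/6639 = (-67 - 118)*(-1/36749) - 2108*1/6639 = -185*(-1/36749) - 2108/6639 = 185/36749 - 2108/6639 = -76238677/243976611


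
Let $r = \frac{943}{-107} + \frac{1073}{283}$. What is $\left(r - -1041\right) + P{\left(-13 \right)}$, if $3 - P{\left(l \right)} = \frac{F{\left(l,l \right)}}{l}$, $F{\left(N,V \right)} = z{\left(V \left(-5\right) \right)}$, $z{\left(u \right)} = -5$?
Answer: $\frac{408845573}{393653} \approx 1038.6$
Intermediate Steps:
$F{\left(N,V \right)} = -5$
$r = - \frac{152058}{30281}$ ($r = 943 \left(- \frac{1}{107}\right) + 1073 \cdot \frac{1}{283} = - \frac{943}{107} + \frac{1073}{283} = - \frac{152058}{30281} \approx -5.0216$)
$P{\left(l \right)} = 3 + \frac{5}{l}$ ($P{\left(l \right)} = 3 - - \frac{5}{l} = 3 + \frac{5}{l}$)
$\left(r - -1041\right) + P{\left(-13 \right)} = \left(- \frac{152058}{30281} - -1041\right) + \left(3 + \frac{5}{-13}\right) = \left(- \frac{152058}{30281} + 1041\right) + \left(3 + 5 \left(- \frac{1}{13}\right)\right) = \frac{31370463}{30281} + \left(3 - \frac{5}{13}\right) = \frac{31370463}{30281} + \frac{34}{13} = \frac{408845573}{393653}$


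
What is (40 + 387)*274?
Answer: 116998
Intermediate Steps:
(40 + 387)*274 = 427*274 = 116998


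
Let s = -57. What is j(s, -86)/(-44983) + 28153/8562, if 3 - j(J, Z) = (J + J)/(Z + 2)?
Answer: 4432373165/1348005561 ≈ 3.2881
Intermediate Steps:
j(J, Z) = 3 - 2*J/(2 + Z) (j(J, Z) = 3 - (J + J)/(Z + 2) = 3 - 2*J/(2 + Z))
j(s, -86)/(-44983) + 28153/8562 = ((6 - 2*(-57) + 3*(-86))/(2 - 86))/(-44983) + 28153/8562 = ((6 + 114 - 258)/(-84))*(-1/44983) + 28153*(1/8562) = -1/84*(-138)*(-1/44983) + 28153/8562 = (23/14)*(-1/44983) + 28153/8562 = -23/629762 + 28153/8562 = 4432373165/1348005561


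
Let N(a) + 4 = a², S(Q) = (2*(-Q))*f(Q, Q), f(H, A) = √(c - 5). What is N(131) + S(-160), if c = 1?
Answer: 17157 + 640*I ≈ 17157.0 + 640.0*I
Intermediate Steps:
f(H, A) = 2*I (f(H, A) = √(1 - 5) = √(-4) = 2*I)
S(Q) = -4*I*Q (S(Q) = (2*(-Q))*(2*I) = (-2*Q)*(2*I) = -4*I*Q)
N(a) = -4 + a²
N(131) + S(-160) = (-4 + 131²) - 4*I*(-160) = (-4 + 17161) + 640*I = 17157 + 640*I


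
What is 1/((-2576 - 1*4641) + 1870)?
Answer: -1/5347 ≈ -0.00018702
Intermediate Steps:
1/((-2576 - 1*4641) + 1870) = 1/((-2576 - 4641) + 1870) = 1/(-7217 + 1870) = 1/(-5347) = -1/5347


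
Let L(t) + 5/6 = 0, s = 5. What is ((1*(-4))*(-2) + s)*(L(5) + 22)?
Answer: 1651/6 ≈ 275.17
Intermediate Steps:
L(t) = -⅚ (L(t) = -⅚ + 0 = -⅚)
((1*(-4))*(-2) + s)*(L(5) + 22) = ((1*(-4))*(-2) + 5)*(-⅚ + 22) = (-4*(-2) + 5)*(127/6) = (8 + 5)*(127/6) = 13*(127/6) = 1651/6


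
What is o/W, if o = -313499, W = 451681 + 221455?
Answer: -313499/673136 ≈ -0.46573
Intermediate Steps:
W = 673136
o/W = -313499/673136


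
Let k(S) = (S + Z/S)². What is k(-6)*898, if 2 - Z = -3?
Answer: 754769/18 ≈ 41932.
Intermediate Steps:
Z = 5 (Z = 2 - 1*(-3) = 2 + 3 = 5)
k(S) = (S + 5/S)²
k(-6)*898 = ((5 + (-6)²)²/(-6)²)*898 = ((5 + 36)²/36)*898 = ((1/36)*41²)*898 = ((1/36)*1681)*898 = (1681/36)*898 = 754769/18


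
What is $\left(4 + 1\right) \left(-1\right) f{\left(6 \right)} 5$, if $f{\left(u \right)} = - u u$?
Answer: $900$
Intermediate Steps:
$f{\left(u \right)} = - u^{2}$
$\left(4 + 1\right) \left(-1\right) f{\left(6 \right)} 5 = \left(4 + 1\right) \left(-1\right) \left(- 6^{2}\right) 5 = 5 \left(-1\right) \left(\left(-1\right) 36\right) 5 = \left(-5\right) \left(-36\right) 5 = 180 \cdot 5 = 900$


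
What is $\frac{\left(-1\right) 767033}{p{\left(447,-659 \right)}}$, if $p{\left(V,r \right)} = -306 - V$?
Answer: $\frac{767033}{753} \approx 1018.6$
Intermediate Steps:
$\frac{\left(-1\right) 767033}{p{\left(447,-659 \right)}} = \frac{\left(-1\right) 767033}{-306 - 447} = - \frac{767033}{-306 - 447} = - \frac{767033}{-753} = \left(-767033\right) \left(- \frac{1}{753}\right) = \frac{767033}{753}$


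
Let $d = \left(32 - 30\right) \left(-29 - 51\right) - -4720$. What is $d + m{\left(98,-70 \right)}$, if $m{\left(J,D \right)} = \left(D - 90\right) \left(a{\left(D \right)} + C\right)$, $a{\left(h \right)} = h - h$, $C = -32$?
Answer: $9680$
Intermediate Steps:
$a{\left(h \right)} = 0$
$d = 4560$ ($d = 2 \left(-80\right) + 4720 = -160 + 4720 = 4560$)
$m{\left(J,D \right)} = 2880 - 32 D$ ($m{\left(J,D \right)} = \left(D - 90\right) \left(0 - 32\right) = \left(-90 + D\right) \left(-32\right) = 2880 - 32 D$)
$d + m{\left(98,-70 \right)} = 4560 + \left(2880 - -2240\right) = 4560 + \left(2880 + 2240\right) = 4560 + 5120 = 9680$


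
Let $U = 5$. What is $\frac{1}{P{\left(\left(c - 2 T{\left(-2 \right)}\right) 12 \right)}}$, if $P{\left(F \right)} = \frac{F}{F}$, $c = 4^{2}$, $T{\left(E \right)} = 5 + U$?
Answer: $1$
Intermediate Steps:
$T{\left(E \right)} = 10$ ($T{\left(E \right)} = 5 + 5 = 10$)
$c = 16$
$P{\left(F \right)} = 1$
$\frac{1}{P{\left(\left(c - 2 T{\left(-2 \right)}\right) 12 \right)}} = 1^{-1} = 1$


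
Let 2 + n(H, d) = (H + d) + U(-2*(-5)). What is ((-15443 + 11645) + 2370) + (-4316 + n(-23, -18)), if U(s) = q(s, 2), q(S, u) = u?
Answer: -5785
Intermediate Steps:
U(s) = 2
n(H, d) = H + d (n(H, d) = -2 + ((H + d) + 2) = -2 + (2 + H + d) = H + d)
((-15443 + 11645) + 2370) + (-4316 + n(-23, -18)) = ((-15443 + 11645) + 2370) + (-4316 + (-23 - 18)) = (-3798 + 2370) + (-4316 - 41) = -1428 - 4357 = -5785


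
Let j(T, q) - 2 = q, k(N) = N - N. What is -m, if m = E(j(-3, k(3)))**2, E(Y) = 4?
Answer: -16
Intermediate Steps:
k(N) = 0
j(T, q) = 2 + q
m = 16 (m = 4**2 = 16)
-m = -1*16 = -16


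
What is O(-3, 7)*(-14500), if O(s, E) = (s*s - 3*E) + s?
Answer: 217500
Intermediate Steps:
O(s, E) = s + s² - 3*E (O(s, E) = (s² - 3*E) + s = s + s² - 3*E)
O(-3, 7)*(-14500) = (-3 + (-3)² - 3*7)*(-14500) = (-3 + 9 - 21)*(-14500) = -15*(-14500) = 217500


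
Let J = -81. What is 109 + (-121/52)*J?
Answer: 15469/52 ≈ 297.48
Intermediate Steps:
109 + (-121/52)*J = 109 - 121/52*(-81) = 109 + 9801/52 = 15469/52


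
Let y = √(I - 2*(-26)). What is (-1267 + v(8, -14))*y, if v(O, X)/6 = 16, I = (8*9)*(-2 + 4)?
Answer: -16394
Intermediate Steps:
I = 144 (I = 72*2 = 144)
v(O, X) = 96 (v(O, X) = 6*16 = 96)
y = 14 (y = √(144 - 2*(-26)) = √(144 + 52) = √196 = 14)
(-1267 + v(8, -14))*y = (-1267 + 96)*14 = -1171*14 = -16394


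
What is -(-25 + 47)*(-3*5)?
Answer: 330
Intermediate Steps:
-(-25 + 47)*(-3*5) = -22*(-15) = -1*(-330) = 330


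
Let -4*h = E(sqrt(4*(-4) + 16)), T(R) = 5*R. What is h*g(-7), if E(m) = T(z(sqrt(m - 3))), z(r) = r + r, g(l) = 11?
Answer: -55*I*sqrt(3)/2 ≈ -47.631*I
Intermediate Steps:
z(r) = 2*r
E(m) = 10*sqrt(-3 + m) (E(m) = 5*(2*sqrt(m - 3)) = 5*(2*sqrt(-3 + m)) = 10*sqrt(-3 + m))
h = -5*I*sqrt(3)/2 (h = -5*sqrt(-3 + sqrt(4*(-4) + 16))/2 = -5*sqrt(-3 + sqrt(-16 + 16))/2 = -5*sqrt(-3 + sqrt(0))/2 = -5*sqrt(-3 + 0)/2 = -5*sqrt(-3)/2 = -5*I*sqrt(3)/2 ≈ -4.3301*I)
h*g(-7) = -5*I*sqrt(3)/2*11 = -55*I*sqrt(3)/2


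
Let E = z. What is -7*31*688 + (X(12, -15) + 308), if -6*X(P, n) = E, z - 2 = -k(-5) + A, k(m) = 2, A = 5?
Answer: -893933/6 ≈ -1.4899e+5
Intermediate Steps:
z = 5 (z = 2 + (-1*2 + 5) = 2 + (-2 + 5) = 2 + 3 = 5)
E = 5
X(P, n) = -⅚ (X(P, n) = -⅙*5 = -⅚)
-7*31*688 + (X(12, -15) + 308) = -7*31*688 + (-⅚ + 308) = -217*688 + 1843/6 = -149296 + 1843/6 = -893933/6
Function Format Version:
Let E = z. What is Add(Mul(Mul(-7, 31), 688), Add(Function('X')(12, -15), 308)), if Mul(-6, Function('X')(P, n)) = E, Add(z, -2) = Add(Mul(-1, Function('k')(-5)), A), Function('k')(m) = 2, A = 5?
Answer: Rational(-893933, 6) ≈ -1.4899e+5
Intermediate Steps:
z = 5 (z = Add(2, Add(Mul(-1, 2), 5)) = Add(2, Add(-2, 5)) = Add(2, 3) = 5)
E = 5
Function('X')(P, n) = Rational(-5, 6) (Function('X')(P, n) = Mul(Rational(-1, 6), 5) = Rational(-5, 6))
Add(Mul(Mul(-7, 31), 688), Add(Function('X')(12, -15), 308)) = Add(Mul(Mul(-7, 31), 688), Add(Rational(-5, 6), 308)) = Add(Mul(-217, 688), Rational(1843, 6)) = Add(-149296, Rational(1843, 6)) = Rational(-893933, 6)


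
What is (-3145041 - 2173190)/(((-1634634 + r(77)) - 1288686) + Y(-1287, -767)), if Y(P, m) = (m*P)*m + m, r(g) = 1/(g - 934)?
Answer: 4557723967/651364589711 ≈ 0.0069972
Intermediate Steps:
r(g) = 1/(-934 + g)
Y(P, m) = m + P*m**2 (Y(P, m) = (P*m)*m + m = P*m**2 + m = m + P*m**2)
(-3145041 - 2173190)/(((-1634634 + r(77)) - 1288686) + Y(-1287, -767)) = (-3145041 - 2173190)/(((-1634634 + 1/(-934 + 77)) - 1288686) - 767*(1 - 1287*(-767))) = -5318231/(((-1634634 + 1/(-857)) - 1288686) - 767*(1 + 987129)) = -5318231/(((-1634634 - 1/857) - 1288686) - 767*987130) = -5318231/((-1400881339/857 - 1288686) - 757128710) = -5318231/(-2505285241/857 - 757128710) = -5318231/(-651364589711/857) = -5318231*(-857/651364589711) = 4557723967/651364589711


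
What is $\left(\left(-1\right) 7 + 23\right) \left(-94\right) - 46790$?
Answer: $-48294$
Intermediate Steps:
$\left(\left(-1\right) 7 + 23\right) \left(-94\right) - 46790 = \left(-7 + 23\right) \left(-94\right) - 46790 = 16 \left(-94\right) - 46790 = -1504 - 46790 = -48294$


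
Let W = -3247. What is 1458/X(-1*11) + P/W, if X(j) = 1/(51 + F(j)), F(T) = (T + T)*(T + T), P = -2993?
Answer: 2532760403/3247 ≈ 7.8003e+5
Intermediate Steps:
F(T) = 4*T**2 (F(T) = (2*T)*(2*T) = 4*T**2)
X(j) = 1/(51 + 4*j**2)
1458/X(-1*11) + P/W = 1458/(1/(51 + 4*(-1*11)**2)) - 2993/(-3247) = 1458/(1/(51 + 4*(-11)**2)) - 2993*(-1/3247) = 1458/(1/(51 + 4*121)) + 2993/3247 = 1458/(1/(51 + 484)) + 2993/3247 = 1458/(1/535) + 2993/3247 = 1458*535 + 2993/3247 = 780030 + 2993/3247 = 2532760403/3247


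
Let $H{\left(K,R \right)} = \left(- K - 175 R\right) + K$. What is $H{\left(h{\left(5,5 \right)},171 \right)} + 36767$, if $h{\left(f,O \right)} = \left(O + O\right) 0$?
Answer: $6842$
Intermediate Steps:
$h{\left(f,O \right)} = 0$ ($h{\left(f,O \right)} = 2 O 0 = 0$)
$H{\left(K,R \right)} = - 175 R$
$H{\left(h{\left(5,5 \right)},171 \right)} + 36767 = \left(-175\right) 171 + 36767 = -29925 + 36767 = 6842$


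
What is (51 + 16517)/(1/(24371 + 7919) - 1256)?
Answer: -534980720/40556239 ≈ -13.191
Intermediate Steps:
(51 + 16517)/(1/(24371 + 7919) - 1256) = 16568/(1/32290 - 1256) = 16568/(-40556239/32290) = 16568*(-32290/40556239) = -534980720/40556239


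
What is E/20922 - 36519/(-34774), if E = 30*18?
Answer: 130471413/121256938 ≈ 1.0760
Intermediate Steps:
E = 540
E/20922 - 36519/(-34774) = 540/20922 - 36519/(-34774) = 540*(1/20922) - 36519*(-1/34774) = 90/3487 + 36519/34774 = 130471413/121256938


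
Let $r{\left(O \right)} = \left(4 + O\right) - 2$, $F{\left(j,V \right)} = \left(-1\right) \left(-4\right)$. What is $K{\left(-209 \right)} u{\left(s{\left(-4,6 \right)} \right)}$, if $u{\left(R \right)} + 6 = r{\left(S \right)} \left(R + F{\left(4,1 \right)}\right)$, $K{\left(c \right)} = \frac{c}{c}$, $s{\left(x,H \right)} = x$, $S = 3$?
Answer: $-6$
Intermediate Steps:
$K{\left(c \right)} = 1$
$F{\left(j,V \right)} = 4$
$r{\left(O \right)} = 2 + O$
$u{\left(R \right)} = 14 + 5 R$ ($u{\left(R \right)} = -6 + \left(2 + 3\right) \left(R + 4\right) = -6 + 5 \left(4 + R\right) = -6 + \left(20 + 5 R\right) = 14 + 5 R$)
$K{\left(-209 \right)} u{\left(s{\left(-4,6 \right)} \right)} = 1 \left(14 + 5 \left(-4\right)\right) = 1 \left(14 - 20\right) = 1 \left(-6\right) = -6$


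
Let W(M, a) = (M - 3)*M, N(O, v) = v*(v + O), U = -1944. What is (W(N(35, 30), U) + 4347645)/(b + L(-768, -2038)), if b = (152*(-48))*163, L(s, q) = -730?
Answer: -8144295/1189978 ≈ -6.8441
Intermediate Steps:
b = -1189248 (b = -7296*163 = -1189248)
N(O, v) = v*(O + v)
W(M, a) = M*(-3 + M) (W(M, a) = (-3 + M)*M = M*(-3 + M))
(W(N(35, 30), U) + 4347645)/(b + L(-768, -2038)) = ((30*(35 + 30))*(-3 + 30*(35 + 30)) + 4347645)/(-1189248 - 730) = ((30*65)*(-3 + 30*65) + 4347645)/(-1189978) = (1950*(-3 + 1950) + 4347645)*(-1/1189978) = (1950*1947 + 4347645)*(-1/1189978) = (3796650 + 4347645)*(-1/1189978) = 8144295*(-1/1189978) = -8144295/1189978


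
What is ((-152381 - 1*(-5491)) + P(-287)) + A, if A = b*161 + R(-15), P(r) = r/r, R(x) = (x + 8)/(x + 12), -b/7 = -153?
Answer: 76633/3 ≈ 25544.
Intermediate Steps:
b = 1071 (b = -7*(-153) = 1071)
R(x) = (8 + x)/(12 + x)
P(r) = 1
A = 517300/3 (A = 1071*161 + (8 - 15)/(12 - 15) = 172431 - 7/(-3) = 172431 - 1/3*(-7) = 172431 + 7/3 = 517300/3 ≈ 1.7243e+5)
((-152381 - 1*(-5491)) + P(-287)) + A = ((-152381 - 1*(-5491)) + 1) + 517300/3 = ((-152381 + 5491) + 1) + 517300/3 = (-146890 + 1) + 517300/3 = -146889 + 517300/3 = 76633/3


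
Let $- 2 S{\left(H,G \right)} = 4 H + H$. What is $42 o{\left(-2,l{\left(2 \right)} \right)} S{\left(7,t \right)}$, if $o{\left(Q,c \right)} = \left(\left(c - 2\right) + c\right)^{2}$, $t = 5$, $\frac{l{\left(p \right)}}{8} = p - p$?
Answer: $-2940$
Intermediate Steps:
$l{\left(p \right)} = 0$ ($l{\left(p \right)} = 8 \left(p - p\right) = 8 \cdot 0 = 0$)
$S{\left(H,G \right)} = - \frac{5 H}{2}$ ($S{\left(H,G \right)} = - \frac{4 H + H}{2} = - \frac{5 H}{2}$)
$o{\left(Q,c \right)} = \left(-2 + 2 c\right)^{2}$ ($o{\left(Q,c \right)} = \left(\left(-2 + c\right) + c\right)^{2} = \left(-2 + 2 c\right)^{2}$)
$42 o{\left(-2,l{\left(2 \right)} \right)} S{\left(7,t \right)} = 42 \cdot 4 \left(-1 + 0\right)^{2} \left(\left(- \frac{5}{2}\right) 7\right) = 42 \cdot 4 \left(-1\right)^{2} \left(- \frac{35}{2}\right) = 42 \cdot 4 \cdot 1 \left(- \frac{35}{2}\right) = 42 \cdot 4 \left(- \frac{35}{2}\right) = 168 \left(- \frac{35}{2}\right) = -2940$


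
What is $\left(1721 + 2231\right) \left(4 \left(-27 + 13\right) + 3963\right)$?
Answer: $15440464$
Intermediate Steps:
$\left(1721 + 2231\right) \left(4 \left(-27 + 13\right) + 3963\right) = 3952 \left(4 \left(-14\right) + 3963\right) = 3952 \left(-56 + 3963\right) = 3952 \cdot 3907 = 15440464$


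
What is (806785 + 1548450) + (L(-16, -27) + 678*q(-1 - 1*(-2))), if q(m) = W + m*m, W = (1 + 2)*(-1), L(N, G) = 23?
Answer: 2353902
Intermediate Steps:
W = -3 (W = 3*(-1) = -3)
q(m) = -3 + m² (q(m) = -3 + m*m = -3 + m²)
(806785 + 1548450) + (L(-16, -27) + 678*q(-1 - 1*(-2))) = (806785 + 1548450) + (23 + 678*(-3 + (-1 - 1*(-2))²)) = 2355235 + (23 + 678*(-3 + (-1 + 2)²)) = 2355235 + (23 + 678*(-3 + 1²)) = 2355235 + (23 + 678*(-3 + 1)) = 2355235 + (23 + 678*(-2)) = 2355235 + (23 - 1356) = 2355235 - 1333 = 2353902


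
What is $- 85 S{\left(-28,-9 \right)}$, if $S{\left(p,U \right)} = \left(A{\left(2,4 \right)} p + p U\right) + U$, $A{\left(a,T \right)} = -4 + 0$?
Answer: $-30175$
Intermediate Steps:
$A{\left(a,T \right)} = -4$
$S{\left(p,U \right)} = U - 4 p + U p$ ($S{\left(p,U \right)} = \left(- 4 p + p U\right) + U = \left(- 4 p + U p\right) + U = U - 4 p + U p$)
$- 85 S{\left(-28,-9 \right)} = - 85 \left(-9 - -112 - -252\right) = - 85 \left(-9 + 112 + 252\right) = - 85 \cdot 355 = \left(-1\right) 30175 = -30175$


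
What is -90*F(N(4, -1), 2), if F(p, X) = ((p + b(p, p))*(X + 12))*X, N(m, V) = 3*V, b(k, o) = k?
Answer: 15120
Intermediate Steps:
F(p, X) = 2*X*p*(12 + X) (F(p, X) = ((p + p)*(X + 12))*X = ((2*p)*(12 + X))*X = (2*p*(12 + X))*X = 2*X*p*(12 + X))
-90*F(N(4, -1), 2) = -180*2*3*(-1)*(12 + 2) = -180*2*(-3)*14 = -90*(-168) = 15120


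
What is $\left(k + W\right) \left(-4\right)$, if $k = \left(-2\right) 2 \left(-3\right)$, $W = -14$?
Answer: $8$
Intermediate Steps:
$k = 12$ ($k = \left(-4\right) \left(-3\right) = 12$)
$\left(k + W\right) \left(-4\right) = \left(12 - 14\right) \left(-4\right) = \left(-2\right) \left(-4\right) = 8$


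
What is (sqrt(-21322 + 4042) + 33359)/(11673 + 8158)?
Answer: 33359/19831 + 24*I*sqrt(30)/19831 ≈ 1.6822 + 0.0066287*I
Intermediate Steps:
(sqrt(-21322 + 4042) + 33359)/(11673 + 8158) = (sqrt(-17280) + 33359)/19831 = (24*I*sqrt(30) + 33359)*(1/19831) = (33359 + 24*I*sqrt(30))*(1/19831) = 33359/19831 + 24*I*sqrt(30)/19831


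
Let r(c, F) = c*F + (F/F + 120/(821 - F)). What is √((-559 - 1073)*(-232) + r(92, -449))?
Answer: 3*√604509713/127 ≈ 580.79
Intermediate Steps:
r(c, F) = 1 + 120/(821 - F) + F*c (r(c, F) = F*c + (1 + 120/(821 - F)) = 1 + 120/(821 - F) + F*c)
√((-559 - 1073)*(-232) + r(92, -449)) = √((-559 - 1073)*(-232) + (-941 - 449 + 92*(-449)² - 821*(-449)*92)/(-821 - 449)) = √(-1632*(-232) + (-941 - 449 + 92*201601 + 33913868)/(-1270)) = √(378624 - (-941 - 449 + 18547292 + 33913868)/1270) = √(378624 - 1/1270*52459770) = √(378624 - 5245977/127) = √(42839271/127) = 3*√604509713/127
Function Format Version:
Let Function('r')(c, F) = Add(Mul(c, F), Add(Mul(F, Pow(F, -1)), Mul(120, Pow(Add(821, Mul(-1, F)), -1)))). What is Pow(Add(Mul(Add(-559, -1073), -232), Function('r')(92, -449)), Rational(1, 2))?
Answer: Mul(Rational(3, 127), Pow(604509713, Rational(1, 2))) ≈ 580.79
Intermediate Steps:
Function('r')(c, F) = Add(1, Mul(120, Pow(Add(821, Mul(-1, F)), -1)), Mul(F, c)) (Function('r')(c, F) = Add(Mul(F, c), Add(1, Mul(120, Pow(Add(821, Mul(-1, F)), -1)))) = Add(1, Mul(120, Pow(Add(821, Mul(-1, F)), -1)), Mul(F, c)))
Pow(Add(Mul(Add(-559, -1073), -232), Function('r')(92, -449)), Rational(1, 2)) = Pow(Add(Mul(Add(-559, -1073), -232), Mul(Pow(Add(-821, -449), -1), Add(-941, -449, Mul(92, Pow(-449, 2)), Mul(-821, -449, 92)))), Rational(1, 2)) = Pow(Add(Mul(-1632, -232), Mul(Pow(-1270, -1), Add(-941, -449, Mul(92, 201601), 33913868))), Rational(1, 2)) = Pow(Add(378624, Mul(Rational(-1, 1270), Add(-941, -449, 18547292, 33913868))), Rational(1, 2)) = Pow(Add(378624, Mul(Rational(-1, 1270), 52459770)), Rational(1, 2)) = Pow(Add(378624, Rational(-5245977, 127)), Rational(1, 2)) = Pow(Rational(42839271, 127), Rational(1, 2)) = Mul(Rational(3, 127), Pow(604509713, Rational(1, 2)))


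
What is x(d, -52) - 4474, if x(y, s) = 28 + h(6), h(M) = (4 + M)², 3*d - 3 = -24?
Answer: -4346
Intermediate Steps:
d = -7 (d = 1 + (⅓)*(-24) = 1 - 8 = -7)
x(y, s) = 128 (x(y, s) = 28 + (4 + 6)² = 28 + 10² = 28 + 100 = 128)
x(d, -52) - 4474 = 128 - 4474 = -4346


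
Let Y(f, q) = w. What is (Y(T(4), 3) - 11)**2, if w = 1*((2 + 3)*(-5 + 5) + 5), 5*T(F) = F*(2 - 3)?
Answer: 36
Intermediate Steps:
T(F) = -F/5 (T(F) = (F*(2 - 3))/5 = (F*(-1))/5 = (-F)/5 = -F/5)
w = 5 (w = 1*(5*0 + 5) = 1*(0 + 5) = 1*5 = 5)
Y(f, q) = 5
(Y(T(4), 3) - 11)**2 = (5 - 11)**2 = (-6)**2 = 36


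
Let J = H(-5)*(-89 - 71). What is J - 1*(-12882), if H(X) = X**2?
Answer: 8882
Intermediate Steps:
J = -4000 (J = (-5)**2*(-89 - 71) = 25*(-160) = -4000)
J - 1*(-12882) = -4000 - 1*(-12882) = -4000 + 12882 = 8882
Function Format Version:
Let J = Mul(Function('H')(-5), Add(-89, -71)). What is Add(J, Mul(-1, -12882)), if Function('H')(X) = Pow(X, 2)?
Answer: 8882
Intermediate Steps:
J = -4000 (J = Mul(Pow(-5, 2), Add(-89, -71)) = Mul(25, -160) = -4000)
Add(J, Mul(-1, -12882)) = Add(-4000, Mul(-1, -12882)) = Add(-4000, 12882) = 8882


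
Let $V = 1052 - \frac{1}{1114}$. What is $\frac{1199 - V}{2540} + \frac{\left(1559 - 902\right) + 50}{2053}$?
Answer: $\frac{2336696147}{5809086680} \approx 0.40225$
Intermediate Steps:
$V = \frac{1171927}{1114}$ ($V = 1052 - \frac{1}{1114} = \frac{1171927}{1114} \approx 1052.0$)
$\frac{1199 - V}{2540} + \frac{\left(1559 - 902\right) + 50}{2053} = \frac{1199 - \frac{1171927}{1114}}{2540} + \frac{\left(1559 - 902\right) + 50}{2053} = \left(1199 - \frac{1171927}{1114}\right) \frac{1}{2540} + \left(657 + 50\right) \frac{1}{2053} = \frac{163759}{1114} \cdot \frac{1}{2540} + 707 \cdot \frac{1}{2053} = \frac{163759}{2829560} + \frac{707}{2053} = \frac{2336696147}{5809086680}$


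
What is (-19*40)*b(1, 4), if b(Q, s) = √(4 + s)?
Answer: -1520*√2 ≈ -2149.6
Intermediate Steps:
(-19*40)*b(1, 4) = (-19*40)*√(4 + 4) = -1520*√2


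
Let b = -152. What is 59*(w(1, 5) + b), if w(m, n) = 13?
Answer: -8201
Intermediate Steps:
59*(w(1, 5) + b) = 59*(13 - 152) = 59*(-139) = -8201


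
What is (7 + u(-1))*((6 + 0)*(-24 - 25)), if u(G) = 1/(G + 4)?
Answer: -2156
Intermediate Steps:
u(G) = 1/(4 + G)
(7 + u(-1))*((6 + 0)*(-24 - 25)) = (7 + 1/(4 - 1))*((6 + 0)*(-24 - 25)) = (7 + 1/3)*(6*(-49)) = (7 + 1/3)*(-294) = (22/3)*(-294) = -2156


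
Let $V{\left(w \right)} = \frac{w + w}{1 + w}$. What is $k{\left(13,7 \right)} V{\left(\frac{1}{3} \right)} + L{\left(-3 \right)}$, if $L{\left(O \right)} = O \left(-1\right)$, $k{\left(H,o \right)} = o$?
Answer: $\frac{13}{2} \approx 6.5$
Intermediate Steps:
$L{\left(O \right)} = - O$
$V{\left(w \right)} = \frac{2 w}{1 + w}$
$k{\left(13,7 \right)} V{\left(\frac{1}{3} \right)} + L{\left(-3 \right)} = 7 \frac{2}{3 \left(1 + \frac{1}{3}\right)} - -3 = 7 \cdot 2 \cdot \frac{1}{3} \frac{1}{1 + \frac{1}{3}} + 3 = 7 \cdot 2 \cdot \frac{1}{3} \frac{1}{\frac{4}{3}} + 3 = 7 \cdot 2 \cdot \frac{1}{3} \cdot \frac{3}{4} + 3 = 7 \cdot \frac{1}{2} + 3 = \frac{7}{2} + 3 = \frac{13}{2}$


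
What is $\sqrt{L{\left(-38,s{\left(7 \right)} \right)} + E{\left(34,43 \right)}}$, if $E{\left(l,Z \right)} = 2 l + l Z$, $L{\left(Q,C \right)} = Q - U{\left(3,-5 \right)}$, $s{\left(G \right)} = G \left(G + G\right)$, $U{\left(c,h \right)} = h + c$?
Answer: $3 \sqrt{166} \approx 38.652$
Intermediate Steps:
$U{\left(c,h \right)} = c + h$
$s{\left(G \right)} = 2 G^{2}$ ($s{\left(G \right)} = G 2 G = 2 G^{2}$)
$L{\left(Q,C \right)} = 2 + Q$ ($L{\left(Q,C \right)} = Q - \left(3 - 5\right) = Q - -2 = Q + 2 = 2 + Q$)
$E{\left(l,Z \right)} = 2 l + Z l$
$\sqrt{L{\left(-38,s{\left(7 \right)} \right)} + E{\left(34,43 \right)}} = \sqrt{\left(2 - 38\right) + 34 \left(2 + 43\right)} = \sqrt{-36 + 34 \cdot 45} = \sqrt{-36 + 1530} = \sqrt{1494} = 3 \sqrt{166}$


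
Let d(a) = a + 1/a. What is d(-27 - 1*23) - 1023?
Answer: -53651/50 ≈ -1073.0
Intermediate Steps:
d(-27 - 1*23) - 1023 = ((-27 - 1*23) + 1/(-27 - 1*23)) - 1023 = ((-27 - 23) + 1/(-27 - 23)) - 1023 = (-50 + 1/(-50)) - 1023 = (-50 - 1/50) - 1023 = -2501/50 - 1023 = -53651/50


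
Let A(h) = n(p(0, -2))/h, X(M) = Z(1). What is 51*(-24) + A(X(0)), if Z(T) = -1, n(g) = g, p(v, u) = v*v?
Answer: -1224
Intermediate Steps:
p(v, u) = v²
X(M) = -1
A(h) = 0 (A(h) = 0²/h = 0/h = 0)
51*(-24) + A(X(0)) = 51*(-24) + 0 = -1224 + 0 = -1224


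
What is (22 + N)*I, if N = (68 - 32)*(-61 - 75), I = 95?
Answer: -463030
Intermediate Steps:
N = -4896 (N = 36*(-136) = -4896)
(22 + N)*I = (22 - 4896)*95 = -4874*95 = -463030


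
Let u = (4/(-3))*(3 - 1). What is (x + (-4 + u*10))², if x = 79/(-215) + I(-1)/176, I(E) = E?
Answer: 12416017707769/12886790400 ≈ 963.47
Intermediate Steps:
u = -8/3 (u = (4*(-⅓))*2 = -4/3*2 = -8/3 ≈ -2.6667)
x = -14119/37840 (x = 79/(-215) - 1/176 = 79*(-1/215) - 1*1/176 = -79/215 - 1/176 = -14119/37840 ≈ -0.37312)
(x + (-4 + u*10))² = (-14119/37840 + (-4 - 8/3*10))² = (-14119/37840 + (-4 - 80/3))² = (-14119/37840 - 92/3)² = (-3523637/113520)² = 12416017707769/12886790400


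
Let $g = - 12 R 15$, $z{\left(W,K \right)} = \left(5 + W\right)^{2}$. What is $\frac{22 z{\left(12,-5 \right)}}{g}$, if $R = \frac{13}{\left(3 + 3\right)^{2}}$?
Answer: $- \frac{6358}{65} \approx -97.815$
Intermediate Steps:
$R = \frac{13}{36}$ ($R = \frac{13}{6^{2}} = \frac{13}{36} \approx 0.36111$)
$g = -65$ ($g = \left(-12\right) \frac{13}{36} \cdot 15 = \left(- \frac{13}{3}\right) 15 = -65$)
$\frac{22 z{\left(12,-5 \right)}}{g} = \frac{22 \left(5 + 12\right)^{2}}{-65} = 22 \cdot 17^{2} \left(- \frac{1}{65}\right) = 22 \cdot 289 \left(- \frac{1}{65}\right) = 6358 \left(- \frac{1}{65}\right) = - \frac{6358}{65}$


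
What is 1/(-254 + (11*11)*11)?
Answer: 1/1077 ≈ 0.00092851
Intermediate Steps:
1/(-254 + (11*11)*11) = 1/(-254 + 121*11) = 1/(-254 + 1331) = 1/1077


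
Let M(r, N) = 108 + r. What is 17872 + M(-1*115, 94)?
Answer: 17865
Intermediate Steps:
17872 + M(-1*115, 94) = 17872 + (108 - 1*115) = 17872 + (108 - 115) = 17872 - 7 = 17865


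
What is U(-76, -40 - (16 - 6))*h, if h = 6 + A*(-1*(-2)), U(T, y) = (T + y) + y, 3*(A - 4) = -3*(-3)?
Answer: -3520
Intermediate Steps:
A = 7 (A = 4 + (-3*(-3))/3 = 4 + (1/3)*9 = 4 + 3 = 7)
U(T, y) = T + 2*y
h = 20 (h = 6 + 7*(-1*(-2)) = 6 + 7*2 = 6 + 14 = 20)
U(-76, -40 - (16 - 6))*h = (-76 + 2*(-40 - (16 - 6)))*20 = (-76 + 2*(-40 - 1*10))*20 = (-76 + 2*(-40 - 10))*20 = (-76 + 2*(-50))*20 = (-76 - 100)*20 = -176*20 = -3520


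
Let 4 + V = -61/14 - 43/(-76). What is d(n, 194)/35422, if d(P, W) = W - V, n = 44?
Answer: 107353/18844504 ≈ 0.0056968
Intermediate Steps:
V = -4145/532 (V = -4 + (-61/14 - 43/(-76)) = -4 + (-61*1/14 - 43*(-1/76)) = -4 + (-61/14 + 43/76) = -4 - 2017/532 = -4145/532 ≈ -7.7914)
d(P, W) = 4145/532 + W (d(P, W) = W - 1*(-4145/532) = W + 4145/532 = 4145/532 + W)
d(n, 194)/35422 = (4145/532 + 194)/35422 = (107353/532)*(1/35422) = 107353/18844504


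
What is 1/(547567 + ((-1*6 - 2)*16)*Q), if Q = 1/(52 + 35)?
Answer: 87/47638201 ≈ 1.8263e-6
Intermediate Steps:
Q = 1/87 ≈ 0.011494
1/(547567 + ((-1*6 - 2)*16)*Q) = 1/(547567 + ((-1*6 - 2)*16)*(1/87)) = 1/(547567 + ((-6 - 2)*16)*(1/87)) = 1/(547567 - 8*16*(1/87)) = 1/(547567 - 128*1/87) = 1/(547567 - 128/87) = 1/(47638201/87) = 87/47638201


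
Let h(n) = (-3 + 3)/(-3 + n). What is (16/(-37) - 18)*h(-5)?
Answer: 0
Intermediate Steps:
h(n) = 0 (h(n) = 0/(-3 + n) = 0)
(16/(-37) - 18)*h(-5) = (16/(-37) - 18)*0 = (16*(-1/37) - 18)*0 = (-16/37 - 18)*0 = -682/37*0 = 0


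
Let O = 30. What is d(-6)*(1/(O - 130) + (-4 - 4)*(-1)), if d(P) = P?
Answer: -2397/50 ≈ -47.940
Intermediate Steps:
d(-6)*(1/(O - 130) + (-4 - 4)*(-1)) = -6*(1/(30 - 130) + (-4 - 4)*(-1)) = -6*(1/(-100) - 8*(-1)) = -6*(-1/100 + 8) = -6*799/100 = -2397/50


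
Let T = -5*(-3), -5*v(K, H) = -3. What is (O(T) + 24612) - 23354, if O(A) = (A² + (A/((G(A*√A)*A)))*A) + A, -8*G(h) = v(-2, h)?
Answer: 1298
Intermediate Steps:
v(K, H) = ⅗ (v(K, H) = -⅕*(-3) = ⅗)
T = 15
G(h) = -3/40 (G(h) = -⅛*⅗ = -3/40)
O(A) = A² - 37*A/3 (O(A) = (A² + (A/((-3*A/40)))*A) + A = (A² + (A*(-40/(3*A)))*A) + A = (A² - 40*A/3) + A = A² - 37*A/3)
(O(T) + 24612) - 23354 = ((⅓)*15*(-37 + 3*15) + 24612) - 23354 = ((⅓)*15*(-37 + 45) + 24612) - 23354 = ((⅓)*15*8 + 24612) - 23354 = (40 + 24612) - 23354 = 24652 - 23354 = 1298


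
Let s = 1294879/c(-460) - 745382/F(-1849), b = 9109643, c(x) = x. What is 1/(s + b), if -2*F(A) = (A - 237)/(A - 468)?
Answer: 68540/737673857569 ≈ 9.2914e-8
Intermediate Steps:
F(A) = -(-237 + A)/(2*(-468 + A)) (F(A) = -(A - 237)/(2*(A - 468)) = -(-237 + A)/(2*(-468 + A)))
s = 113298926349/68540 (s = 1294879/(-460) - 745382*2*(-468 - 1849)/(237 - 1*(-1849)) = 1294879*(-1/460) - 745382*(-4634/(237 + 1849)) = -1294879/460 - 745382/((½)*(-1/2317)*2086) = -1294879/460 - 745382/(-149/331) = -1294879/460 - 745382*(-331/149) = -1294879/460 + 246721442/149 = 113298926349/68540 ≈ 1.6530e+6)
1/(s + b) = 1/(113298926349/68540 + 9109643) = 1/(737673857569/68540) = 68540/737673857569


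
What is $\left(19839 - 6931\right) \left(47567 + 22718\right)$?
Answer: $907238780$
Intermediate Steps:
$\left(19839 - 6931\right) \left(47567 + 22718\right) = 12908 \cdot 70285 = 907238780$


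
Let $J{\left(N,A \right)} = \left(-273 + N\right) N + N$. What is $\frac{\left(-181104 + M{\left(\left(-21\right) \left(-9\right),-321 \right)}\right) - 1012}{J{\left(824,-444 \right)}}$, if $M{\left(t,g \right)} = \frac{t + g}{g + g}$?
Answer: $- \frac{9743195}{24334368} \approx -0.40039$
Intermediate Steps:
$M{\left(t,g \right)} = \frac{g + t}{2 g}$
$J{\left(N,A \right)} = N + N \left(-273 + N\right)$ ($J{\left(N,A \right)} = N \left(-273 + N\right) + N = N + N \left(-273 + N\right)$)
$\frac{\left(-181104 + M{\left(\left(-21\right) \left(-9\right),-321 \right)}\right) - 1012}{J{\left(824,-444 \right)}} = \frac{\left(-181104 + \frac{-321 - -189}{2 \left(-321\right)}\right) - 1012}{824 \left(-272 + 824\right)} = \frac{\left(-181104 + \frac{1}{2} \left(- \frac{1}{321}\right) \left(-321 + 189\right)\right) - 1012}{824 \cdot 552} = \frac{\left(-181104 + \frac{1}{2} \left(- \frac{1}{321}\right) \left(-132\right)\right) - 1012}{454848} = \left(\left(-181104 + \frac{22}{107}\right) - 1012\right) \frac{1}{454848} = \left(- \frac{19378106}{107} - 1012\right) \frac{1}{454848} = \left(- \frac{19486390}{107}\right) \frac{1}{454848} = - \frac{9743195}{24334368}$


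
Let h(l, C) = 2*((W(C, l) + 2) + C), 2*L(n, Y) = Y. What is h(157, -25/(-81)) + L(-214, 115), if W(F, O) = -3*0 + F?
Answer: 10163/162 ≈ 62.735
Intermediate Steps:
L(n, Y) = Y/2
W(F, O) = F (W(F, O) = 0 + F = F)
h(l, C) = 4 + 4*C (h(l, C) = 2*((C + 2) + C) = 2*((2 + C) + C) = 2*(2 + 2*C) = 4 + 4*C)
h(157, -25/(-81)) + L(-214, 115) = (4 + 4*(-25/(-81))) + (½)*115 = (4 + 4*(-25*(-1/81))) + 115/2 = (4 + 4*(25/81)) + 115/2 = (4 + 100/81) + 115/2 = 424/81 + 115/2 = 10163/162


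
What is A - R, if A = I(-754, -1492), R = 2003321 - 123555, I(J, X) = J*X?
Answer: -754798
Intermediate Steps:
R = 1879766
A = 1124968 (A = -754*(-1492) = 1124968)
A - R = 1124968 - 1*1879766 = 1124968 - 1879766 = -754798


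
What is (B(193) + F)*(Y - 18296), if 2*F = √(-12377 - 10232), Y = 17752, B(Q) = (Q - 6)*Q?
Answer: -19633504 - 272*I*√22609 ≈ -1.9634e+7 - 40899.0*I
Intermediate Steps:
B(Q) = Q*(-6 + Q) (B(Q) = (-6 + Q)*Q = Q*(-6 + Q))
F = I*√22609/2 (F = √(-12377 - 10232)/2 = √(-22609)/2 = (I*√22609)/2 = I*√22609/2 ≈ 75.181*I)
(B(193) + F)*(Y - 18296) = (193*(-6 + 193) + I*√22609/2)*(17752 - 18296) = (193*187 + I*√22609/2)*(-544) = (36091 + I*√22609/2)*(-544) = -19633504 - 272*I*√22609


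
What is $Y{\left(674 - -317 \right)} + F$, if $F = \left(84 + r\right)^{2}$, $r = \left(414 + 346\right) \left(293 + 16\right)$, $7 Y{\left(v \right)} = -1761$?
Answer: $\frac{386324998671}{7} \approx 5.5189 \cdot 10^{10}$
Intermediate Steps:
$Y{\left(v \right)} = - \frac{1761}{7}$ ($Y{\left(v \right)} = \frac{1}{7} \left(-1761\right) = - \frac{1761}{7}$)
$r = 234840$ ($r = 760 \cdot 309 = 234840$)
$F = 55189285776$ ($F = \left(84 + 234840\right)^{2} = 234924^{2} = 55189285776$)
$Y{\left(674 - -317 \right)} + F = - \frac{1761}{7} + 55189285776 = \frac{386324998671}{7}$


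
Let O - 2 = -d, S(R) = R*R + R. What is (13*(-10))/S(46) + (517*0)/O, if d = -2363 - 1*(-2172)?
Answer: -65/1081 ≈ -0.060130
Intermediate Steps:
S(R) = R + R**2 (S(R) = R**2 + R = R + R**2)
d = -191 (d = -2363 + 2172 = -191)
O = 193 (O = 2 - 1*(-191) = 2 + 191 = 193)
(13*(-10))/S(46) + (517*0)/O = (13*(-10))/((46*(1 + 46))) + (517*0)/193 = -130/(46*47) + 0*(1/193) = -130/2162 + 0 = -130*1/2162 + 0 = -65/1081 + 0 = -65/1081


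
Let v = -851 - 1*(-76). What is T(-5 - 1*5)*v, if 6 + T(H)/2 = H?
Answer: 24800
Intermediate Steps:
T(H) = -12 + 2*H
v = -775 (v = -851 + 76 = -775)
T(-5 - 1*5)*v = (-12 + 2*(-5 - 1*5))*(-775) = (-12 + 2*(-5 - 5))*(-775) = (-12 + 2*(-10))*(-775) = (-12 - 20)*(-775) = -32*(-775) = 24800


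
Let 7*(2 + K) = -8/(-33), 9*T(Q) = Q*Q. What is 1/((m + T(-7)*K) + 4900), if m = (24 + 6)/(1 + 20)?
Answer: 2079/10167824 ≈ 0.00020447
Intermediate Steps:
T(Q) = Q**2/9 (T(Q) = (Q*Q)/9 = Q**2/9)
m = 10/7 (m = 30/21 = 30*(1/21) = 10/7 ≈ 1.4286)
K = -454/231 (K = -2 + (-8/(-33))/7 = -2 + (-8*(-1/33))/7 = -2 + (1/7)*(8/33) = -2 + 8/231 = -454/231 ≈ -1.9654)
1/((m + T(-7)*K) + 4900) = 1/((10/7 + ((1/9)*(-7)**2)*(-454/231)) + 4900) = 1/((10/7 + ((1/9)*49)*(-454/231)) + 4900) = 1/((10/7 + (49/9)*(-454/231)) + 4900) = 1/((10/7 - 3178/297) + 4900) = 1/(-19276/2079 + 4900) = 1/(10167824/2079) = 2079/10167824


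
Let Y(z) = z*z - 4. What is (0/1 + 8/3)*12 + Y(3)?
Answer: 37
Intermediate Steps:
Y(z) = -4 + z² (Y(z) = z² - 4 = -4 + z²)
(0/1 + 8/3)*12 + Y(3) = (0/1 + 8/3)*12 + (-4 + 3²) = (0*1 + 8*(⅓))*12 + (-4 + 9) = (0 + 8/3)*12 + 5 = (8/3)*12 + 5 = 32 + 5 = 37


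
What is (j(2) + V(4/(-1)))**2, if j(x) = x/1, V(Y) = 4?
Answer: 36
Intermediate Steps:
j(x) = x (j(x) = x*1 = x)
(j(2) + V(4/(-1)))**2 = (2 + 4)**2 = 6**2 = 36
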